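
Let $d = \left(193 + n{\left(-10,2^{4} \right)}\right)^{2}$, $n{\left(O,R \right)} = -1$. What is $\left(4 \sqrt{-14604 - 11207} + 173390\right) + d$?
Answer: $210254 + 4 i \sqrt{25811} \approx 2.1025 \cdot 10^{5} + 642.63 i$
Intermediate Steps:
$d = 36864$ ($d = \left(193 - 1\right)^{2} = 192^{2} = 36864$)
$\left(4 \sqrt{-14604 - 11207} + 173390\right) + d = \left(4 \sqrt{-14604 - 11207} + 173390\right) + 36864 = \left(4 \sqrt{-25811} + 173390\right) + 36864 = \left(4 i \sqrt{25811} + 173390\right) + 36864 = \left(173390 + 4 i \sqrt{25811}\right) + 36864 = 210254 + 4 i \sqrt{25811}$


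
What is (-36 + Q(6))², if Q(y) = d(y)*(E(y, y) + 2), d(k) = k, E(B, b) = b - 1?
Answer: 36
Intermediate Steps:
E(B, b) = -1 + b
Q(y) = y*(1 + y) (Q(y) = y*((-1 + y) + 2) = y*(1 + y))
(-36 + Q(6))² = (-36 + 6*(1 + 6))² = (-36 + 6*7)² = (-36 + 42)² = 6² = 36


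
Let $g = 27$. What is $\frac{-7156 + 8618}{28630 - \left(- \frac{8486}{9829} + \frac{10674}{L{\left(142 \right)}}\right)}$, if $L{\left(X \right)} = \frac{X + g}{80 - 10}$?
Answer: $\frac{1214264831}{20107361772} \approx 0.060389$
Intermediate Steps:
$L{\left(X \right)} = \frac{27}{70} + \frac{X}{70}$ ($L{\left(X \right)} = \frac{X + 27}{80 - 10} = \frac{27 + X}{70} = \left(27 + X\right) \frac{1}{70} = \frac{27}{70} + \frac{X}{70}$)
$\frac{-7156 + 8618}{28630 - \left(- \frac{8486}{9829} + \frac{10674}{L{\left(142 \right)}}\right)} = \frac{-7156 + 8618}{28630 - \left(- \frac{8486}{9829} + \frac{10674}{\frac{27}{70} + \frac{1}{70} \cdot 142}\right)} = \frac{1462}{28630 - \left(- \frac{8486}{9829} + \frac{10674}{\frac{27}{70} + \frac{71}{35}}\right)} = \frac{1462}{28630 + \left(- \frac{10674}{\frac{169}{70}} + \frac{8486}{9829}\right)} = \frac{1462}{28630 + \left(\left(-10674\right) \frac{70}{169} + \frac{8486}{9829}\right)} = \frac{1462}{28630 + \left(- \frac{747180}{169} + \frac{8486}{9829}\right)} = \frac{1462}{28630 - \frac{7342598086}{1661101}} = \frac{1462}{\frac{40214723544}{1661101}} = 1462 \cdot \frac{1661101}{40214723544} = \frac{1214264831}{20107361772}$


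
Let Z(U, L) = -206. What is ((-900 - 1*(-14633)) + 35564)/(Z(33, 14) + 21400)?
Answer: 49297/21194 ≈ 2.3260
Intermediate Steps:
((-900 - 1*(-14633)) + 35564)/(Z(33, 14) + 21400) = ((-900 - 1*(-14633)) + 35564)/(-206 + 21400) = ((-900 + 14633) + 35564)/21194 = (13733 + 35564)*(1/21194) = 49297*(1/21194) = 49297/21194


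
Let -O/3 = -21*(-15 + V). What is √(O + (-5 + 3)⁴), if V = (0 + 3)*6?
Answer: √205 ≈ 14.318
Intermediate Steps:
V = 18 (V = 3*6 = 18)
O = 189 (O = -(-63)*(-15 + 18) = -(-63)*3 = -3*(-63) = 189)
√(O + (-5 + 3)⁴) = √(189 + (-5 + 3)⁴) = √(189 + (-2)⁴) = √(189 + 16) = √205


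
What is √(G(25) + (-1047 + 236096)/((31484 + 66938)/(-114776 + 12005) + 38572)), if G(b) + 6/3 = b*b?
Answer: √9885062182859496421910/3963984590 ≈ 25.082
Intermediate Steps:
G(b) = -2 + b² (G(b) = -2 + b*b = -2 + b²)
√(G(25) + (-1047 + 236096)/((31484 + 66938)/(-114776 + 12005) + 38572)) = √((-2 + 25²) + (-1047 + 236096)/((31484 + 66938)/(-114776 + 12005) + 38572)) = √((-2 + 625) + 235049/(98422/(-102771) + 38572)) = √(623 + 235049/(98422*(-1/102771) + 38572)) = √(623 + 235049/(-98422/102771 + 38572)) = √(623 + 235049/(3963984590/102771)) = √(623 + 235049*(102771/3963984590)) = √(623 + 24156220779/3963984590) = √(2493718620349/3963984590) = √9885062182859496421910/3963984590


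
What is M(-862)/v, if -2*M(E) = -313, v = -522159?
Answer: -313/1044318 ≈ -0.00029972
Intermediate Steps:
M(E) = 313/2 (M(E) = -½*(-313) = 313/2)
M(-862)/v = (313/2)/(-522159) = (313/2)*(-1/522159) = -313/1044318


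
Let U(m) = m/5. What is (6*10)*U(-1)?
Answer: -12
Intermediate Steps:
U(m) = m/5 (U(m) = m*(⅕) = m/5)
(6*10)*U(-1) = (6*10)*((⅕)*(-1)) = 60*(-⅕) = -12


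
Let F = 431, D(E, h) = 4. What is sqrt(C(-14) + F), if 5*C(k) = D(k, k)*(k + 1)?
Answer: sqrt(10515)/5 ≈ 20.509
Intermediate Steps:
C(k) = 4/5 + 4*k/5 (C(k) = (4*(k + 1))/5 = (4*(1 + k))/5 = (4 + 4*k)/5 = 4/5 + 4*k/5)
sqrt(C(-14) + F) = sqrt((4/5 + (4/5)*(-14)) + 431) = sqrt((4/5 - 56/5) + 431) = sqrt(-52/5 + 431) = sqrt(2103/5) = sqrt(10515)/5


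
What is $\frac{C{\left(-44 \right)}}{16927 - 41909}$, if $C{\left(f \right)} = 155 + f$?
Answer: $- \frac{111}{24982} \approx -0.0044432$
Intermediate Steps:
$\frac{C{\left(-44 \right)}}{16927 - 41909} = \frac{155 - 44}{16927 - 41909} = \frac{111}{-24982} = 111 \left(- \frac{1}{24982}\right) = - \frac{111}{24982}$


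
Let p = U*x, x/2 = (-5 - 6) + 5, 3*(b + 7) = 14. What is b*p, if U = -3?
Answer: -84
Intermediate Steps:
b = -7/3 (b = -7 + (1/3)*14 = -7 + 14/3 = -7/3 ≈ -2.3333)
x = -12 (x = 2*((-5 - 6) + 5) = 2*(-11 + 5) = 2*(-6) = -12)
p = 36 (p = -3*(-12) = 36)
b*p = -7/3*36 = -84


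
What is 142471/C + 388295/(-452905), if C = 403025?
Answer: -2627621832/5215201075 ≈ -0.50384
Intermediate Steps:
142471/C + 388295/(-452905) = 142471/403025 + 388295/(-452905) = 142471*(1/403025) + 388295*(-1/452905) = 20353/57575 - 77659/90581 = -2627621832/5215201075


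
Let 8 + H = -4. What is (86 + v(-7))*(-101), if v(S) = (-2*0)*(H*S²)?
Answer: -8686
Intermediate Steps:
H = -12 (H = -8 - 4 = -12)
v(S) = 0 (v(S) = (-2*0)*(-12*S²) = 0*(-12*S²) = 0)
(86 + v(-7))*(-101) = (86 + 0)*(-101) = 86*(-101) = -8686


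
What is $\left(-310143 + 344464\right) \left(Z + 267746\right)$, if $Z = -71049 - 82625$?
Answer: $3915065112$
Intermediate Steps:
$Z = -153674$ ($Z = -71049 - 82625 = -153674$)
$\left(-310143 + 344464\right) \left(Z + 267746\right) = \left(-310143 + 344464\right) \left(-153674 + 267746\right) = 34321 \cdot 114072 = 3915065112$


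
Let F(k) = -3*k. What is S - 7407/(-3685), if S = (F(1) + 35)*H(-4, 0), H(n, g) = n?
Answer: -464273/3685 ≈ -125.99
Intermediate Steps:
S = -128 (S = (-3*1 + 35)*(-4) = (-3 + 35)*(-4) = 32*(-4) = -128)
S - 7407/(-3685) = -128 - 7407/(-3685) = -128 - 7407*(-1)/3685 = -128 - 1*(-7407/3685) = -128 + 7407/3685 = -464273/3685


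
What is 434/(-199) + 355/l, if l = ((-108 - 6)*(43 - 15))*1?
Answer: -1455973/635208 ≈ -2.2921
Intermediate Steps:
l = -3192 (l = -114*28*1 = -3192*1 = -3192)
434/(-199) + 355/l = 434/(-199) + 355/(-3192) = 434*(-1/199) + 355*(-1/3192) = -434/199 - 355/3192 = -1455973/635208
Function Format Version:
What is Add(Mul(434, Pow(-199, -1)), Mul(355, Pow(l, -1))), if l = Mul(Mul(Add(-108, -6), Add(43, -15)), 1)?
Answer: Rational(-1455973, 635208) ≈ -2.2921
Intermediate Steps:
l = -3192 (l = Mul(Mul(-114, 28), 1) = Mul(-3192, 1) = -3192)
Add(Mul(434, Pow(-199, -1)), Mul(355, Pow(l, -1))) = Add(Mul(434, Pow(-199, -1)), Mul(355, Pow(-3192, -1))) = Add(Mul(434, Rational(-1, 199)), Mul(355, Rational(-1, 3192))) = Add(Rational(-434, 199), Rational(-355, 3192)) = Rational(-1455973, 635208)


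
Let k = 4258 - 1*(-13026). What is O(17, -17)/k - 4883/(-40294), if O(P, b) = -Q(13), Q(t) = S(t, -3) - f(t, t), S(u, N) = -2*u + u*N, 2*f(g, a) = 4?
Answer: 43548735/348220748 ≈ 0.12506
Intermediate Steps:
f(g, a) = 2 (f(g, a) = (½)*4 = 2)
S(u, N) = -2*u + N*u
k = 17284 (k = 4258 + 13026 = 17284)
Q(t) = -2 - 5*t (Q(t) = t*(-2 - 3) - 1*2 = t*(-5) - 2 = -5*t - 2 = -2 - 5*t)
O(P, b) = 67 (O(P, b) = -(-2 - 5*13) = -(-2 - 65) = -1*(-67) = 67)
O(17, -17)/k - 4883/(-40294) = 67/17284 - 4883/(-40294) = 67*(1/17284) - 4883*(-1/40294) = 67/17284 + 4883/40294 = 43548735/348220748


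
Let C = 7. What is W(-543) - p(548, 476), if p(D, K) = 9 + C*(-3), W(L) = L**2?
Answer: 294861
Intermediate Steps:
p(D, K) = -12 (p(D, K) = 9 + 7*(-3) = 9 - 21 = -12)
W(-543) - p(548, 476) = (-543)**2 - 1*(-12) = 294849 + 12 = 294861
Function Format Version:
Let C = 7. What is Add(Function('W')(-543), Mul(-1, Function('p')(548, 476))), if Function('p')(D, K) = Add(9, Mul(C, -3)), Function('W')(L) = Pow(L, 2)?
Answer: 294861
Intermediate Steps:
Function('p')(D, K) = -12 (Function('p')(D, K) = Add(9, Mul(7, -3)) = Add(9, -21) = -12)
Add(Function('W')(-543), Mul(-1, Function('p')(548, 476))) = Add(Pow(-543, 2), Mul(-1, -12)) = Add(294849, 12) = 294861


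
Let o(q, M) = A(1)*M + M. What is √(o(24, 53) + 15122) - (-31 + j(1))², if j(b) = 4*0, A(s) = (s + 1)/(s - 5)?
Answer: -961 + √60594/2 ≈ -837.92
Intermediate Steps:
A(s) = (1 + s)/(-5 + s)
o(q, M) = M/2 (o(q, M) = ((1 + 1)/(-5 + 1))*M + M = (2/(-4))*M + M = (-¼*2)*M + M = -M/2 + M = M/2)
j(b) = 0
√(o(24, 53) + 15122) - (-31 + j(1))² = √((½)*53 + 15122) - (-31 + 0)² = √(53/2 + 15122) - 1*(-31)² = √(30297/2) - 1*961 = √60594/2 - 961 = -961 + √60594/2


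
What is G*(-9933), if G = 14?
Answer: -139062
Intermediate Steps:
G*(-9933) = 14*(-9933) = -139062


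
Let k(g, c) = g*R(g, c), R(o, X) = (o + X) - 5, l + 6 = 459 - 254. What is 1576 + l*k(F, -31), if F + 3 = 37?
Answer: -11956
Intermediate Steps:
F = 34 (F = -3 + 37 = 34)
l = 199 (l = -6 + (459 - 254) = -6 + 205 = 199)
R(o, X) = -5 + X + o (R(o, X) = (X + o) - 5 = -5 + X + o)
k(g, c) = g*(-5 + c + g)
1576 + l*k(F, -31) = 1576 + 199*(34*(-5 - 31 + 34)) = 1576 + 199*(34*(-2)) = 1576 + 199*(-68) = 1576 - 13532 = -11956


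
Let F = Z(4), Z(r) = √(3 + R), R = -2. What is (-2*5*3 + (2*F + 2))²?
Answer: 676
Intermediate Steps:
Z(r) = 1 (Z(r) = √(3 - 2) = √1 = 1)
F = 1
(-2*5*3 + (2*F + 2))² = (-2*5*3 + (2*1 + 2))² = (-10*3 + (2 + 2))² = (-30 + 4)² = (-26)² = 676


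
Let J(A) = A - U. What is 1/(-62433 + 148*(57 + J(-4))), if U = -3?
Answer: -1/54145 ≈ -1.8469e-5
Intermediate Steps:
J(A) = 3 + A (J(A) = A - 1*(-3) = A + 3 = 3 + A)
1/(-62433 + 148*(57 + J(-4))) = 1/(-62433 + 148*(57 + (3 - 4))) = 1/(-62433 + 148*(57 - 1)) = 1/(-62433 + 148*56) = 1/(-62433 + 8288) = 1/(-54145) = -1/54145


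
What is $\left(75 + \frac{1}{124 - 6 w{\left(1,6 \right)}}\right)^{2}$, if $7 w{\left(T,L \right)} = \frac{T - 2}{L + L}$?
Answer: $\frac{16975223521}{3017169} \approx 5626.2$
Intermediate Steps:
$w{\left(T,L \right)} = \frac{-2 + T}{14 L}$ ($w{\left(T,L \right)} = \frac{\left(T - 2\right) \frac{1}{L + L}}{7} = \frac{\left(-2 + T\right) \frac{1}{2 L}}{7} = \frac{\frac{1}{2} \frac{1}{L} \left(-2 + T\right)}{7} = \frac{-2 + T}{14 L}$)
$\left(75 + \frac{1}{124 - 6 w{\left(1,6 \right)}}\right)^{2} = \left(75 + \frac{1}{124 - 6 \frac{-2 + 1}{14 \cdot 6}}\right)^{2} = \left(75 + \frac{1}{124 - 6 \cdot \frac{1}{14} \cdot \frac{1}{6} \left(-1\right)}\right)^{2} = \left(75 + \frac{1}{124 - - \frac{1}{14}}\right)^{2} = \left(75 + \frac{1}{124 + \frac{1}{14}}\right)^{2} = \left(75 + \frac{1}{\frac{1737}{14}}\right)^{2} = \left(75 + \frac{14}{1737}\right)^{2} = \left(\frac{130289}{1737}\right)^{2} = \frac{16975223521}{3017169}$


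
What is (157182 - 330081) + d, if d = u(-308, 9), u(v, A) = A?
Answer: -172890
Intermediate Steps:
d = 9
(157182 - 330081) + d = (157182 - 330081) + 9 = -172899 + 9 = -172890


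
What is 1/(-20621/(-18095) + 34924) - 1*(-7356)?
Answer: 4648774287851/631970401 ≈ 7356.0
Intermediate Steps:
1/(-20621/(-18095) + 34924) - 1*(-7356) = 1/(-20621*(-1/18095) + 34924) + 7356 = 1/(20621/18095 + 34924) + 7356 = 1/(631970401/18095) + 7356 = 18095/631970401 + 7356 = 4648774287851/631970401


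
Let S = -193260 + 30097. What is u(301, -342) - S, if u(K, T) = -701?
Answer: 162462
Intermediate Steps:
S = -163163
u(301, -342) - S = -701 - 1*(-163163) = -701 + 163163 = 162462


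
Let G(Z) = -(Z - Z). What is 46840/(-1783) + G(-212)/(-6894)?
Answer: -46840/1783 ≈ -26.270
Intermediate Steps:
G(Z) = 0 (G(Z) = -1*0 = 0)
46840/(-1783) + G(-212)/(-6894) = 46840/(-1783) + 0/(-6894) = 46840*(-1/1783) + 0*(-1/6894) = -46840/1783 + 0 = -46840/1783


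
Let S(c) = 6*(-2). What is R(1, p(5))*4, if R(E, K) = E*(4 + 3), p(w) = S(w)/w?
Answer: 28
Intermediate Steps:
S(c) = -12
p(w) = -12/w
R(E, K) = 7*E (R(E, K) = E*7 = 7*E)
R(1, p(5))*4 = (7*1)*4 = 7*4 = 28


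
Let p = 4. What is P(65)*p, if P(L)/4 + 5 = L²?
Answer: 67520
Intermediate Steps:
P(L) = -20 + 4*L²
P(65)*p = (-20 + 4*65²)*4 = (-20 + 4*4225)*4 = (-20 + 16900)*4 = 16880*4 = 67520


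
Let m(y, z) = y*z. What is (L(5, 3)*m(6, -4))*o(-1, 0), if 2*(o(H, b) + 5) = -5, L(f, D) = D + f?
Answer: 1440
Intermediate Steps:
o(H, b) = -15/2 (o(H, b) = -5 + (½)*(-5) = -5 - 5/2 = -15/2)
(L(5, 3)*m(6, -4))*o(-1, 0) = ((3 + 5)*(6*(-4)))*(-15/2) = (8*(-24))*(-15/2) = -192*(-15/2) = 1440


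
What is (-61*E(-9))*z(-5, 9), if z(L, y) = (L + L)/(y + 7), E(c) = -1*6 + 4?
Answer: -305/4 ≈ -76.250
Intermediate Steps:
E(c) = -2 (E(c) = -6 + 4 = -2)
z(L, y) = 2*L/(7 + y) (z(L, y) = (2*L)/(7 + y) = 2*L/(7 + y))
(-61*E(-9))*z(-5, 9) = (-61*(-2))*(2*(-5)/(7 + 9)) = 122*(2*(-5)/16) = 122*(2*(-5)*(1/16)) = 122*(-5/8) = -305/4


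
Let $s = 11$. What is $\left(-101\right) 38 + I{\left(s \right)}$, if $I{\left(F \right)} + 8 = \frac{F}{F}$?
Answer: $-3845$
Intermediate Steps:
$I{\left(F \right)} = -7$ ($I{\left(F \right)} = -8 + \frac{F}{F} = -8 + 1 = -7$)
$\left(-101\right) 38 + I{\left(s \right)} = \left(-101\right) 38 - 7 = -3838 - 7 = -3845$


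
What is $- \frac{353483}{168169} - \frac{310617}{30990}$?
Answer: $- \frac{21063529481}{1737185770} \approx -12.125$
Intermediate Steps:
$- \frac{353483}{168169} - \frac{310617}{30990} = \left(-353483\right) \frac{1}{168169} - \frac{103539}{10330} = - \frac{353483}{168169} - \frac{103539}{10330} = - \frac{21063529481}{1737185770}$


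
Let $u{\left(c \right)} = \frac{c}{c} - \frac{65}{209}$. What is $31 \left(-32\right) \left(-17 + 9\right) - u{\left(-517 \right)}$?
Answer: $\frac{1658480}{209} \approx 7935.3$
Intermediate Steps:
$u{\left(c \right)} = \frac{144}{209}$ ($u{\left(c \right)} = 1 - \frac{65}{209} = \frac{144}{209}$)
$31 \left(-32\right) \left(-17 + 9\right) - u{\left(-517 \right)} = 31 \left(-32\right) \left(-17 + 9\right) - \frac{144}{209} = \left(-992\right) \left(-8\right) - \frac{144}{209} = 7936 - \frac{144}{209} = \frac{1658480}{209}$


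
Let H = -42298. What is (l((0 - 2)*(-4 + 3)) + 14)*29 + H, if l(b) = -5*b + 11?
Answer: -41863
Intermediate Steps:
l(b) = 11 - 5*b
(l((0 - 2)*(-4 + 3)) + 14)*29 + H = ((11 - 5*(0 - 2)*(-4 + 3)) + 14)*29 - 42298 = ((11 - (-10)*(-1)) + 14)*29 - 42298 = ((11 - 5*2) + 14)*29 - 42298 = ((11 - 10) + 14)*29 - 42298 = (1 + 14)*29 - 42298 = 15*29 - 42298 = 435 - 42298 = -41863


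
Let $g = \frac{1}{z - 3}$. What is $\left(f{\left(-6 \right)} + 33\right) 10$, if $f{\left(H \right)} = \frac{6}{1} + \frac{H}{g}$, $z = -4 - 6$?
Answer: $1170$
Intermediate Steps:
$z = -10$ ($z = -4 - 6 = -10$)
$g = - \frac{1}{13}$ ($g = \frac{1}{-10 - 3} = \frac{1}{-13} = - \frac{1}{13} \approx -0.076923$)
$f{\left(H \right)} = 6 - 13 H$ ($f{\left(H \right)} = \frac{6}{1} + \frac{H}{- \frac{1}{13}} = 6 \cdot 1 + H \left(-13\right) = 6 - 13 H$)
$\left(f{\left(-6 \right)} + 33\right) 10 = \left(\left(6 - -78\right) + 33\right) 10 = \left(\left(6 + 78\right) + 33\right) 10 = \left(84 + 33\right) 10 = 117 \cdot 10 = 1170$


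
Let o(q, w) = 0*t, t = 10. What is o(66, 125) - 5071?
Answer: -5071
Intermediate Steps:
o(q, w) = 0 (o(q, w) = 0*10 = 0)
o(66, 125) - 5071 = 0 - 5071 = -5071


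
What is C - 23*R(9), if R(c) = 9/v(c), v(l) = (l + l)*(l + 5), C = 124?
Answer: 3449/28 ≈ 123.18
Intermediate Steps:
v(l) = 2*l*(5 + l) (v(l) = (2*l)*(5 + l) = 2*l*(5 + l))
R(c) = 9/(2*c*(5 + c)) (R(c) = 9/((2*c*(5 + c))) = 9*(1/(2*c*(5 + c))) = 9/(2*c*(5 + c)))
C - 23*R(9) = 124 - 207/(2*9*(5 + 9)) = 124 - 207/(2*9*14) = 124 - 23*1/28 = 124 - 23/28 = 3449/28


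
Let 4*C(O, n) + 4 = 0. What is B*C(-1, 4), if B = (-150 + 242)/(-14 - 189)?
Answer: 92/203 ≈ 0.45320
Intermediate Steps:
C(O, n) = -1 (C(O, n) = -1 + (¼)*0 = -1 + 0 = -1)
B = -92/203 (B = 92/(-203) = 92*(-1/203) = -92/203 ≈ -0.45320)
B*C(-1, 4) = -92/203*(-1) = 92/203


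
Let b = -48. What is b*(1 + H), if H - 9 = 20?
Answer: -1440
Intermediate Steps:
H = 29 (H = 9 + 20 = 29)
b*(1 + H) = -48*(1 + 29) = -48*30 = -1440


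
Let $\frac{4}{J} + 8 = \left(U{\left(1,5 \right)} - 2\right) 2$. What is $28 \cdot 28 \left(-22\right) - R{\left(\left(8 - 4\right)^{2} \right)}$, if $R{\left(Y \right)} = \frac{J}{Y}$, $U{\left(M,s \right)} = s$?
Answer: $- \frac{137983}{8} \approx -17248.0$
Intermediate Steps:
$J = -2$ ($J = \frac{4}{-8 + \left(5 - 2\right) 2} = \frac{4}{-8 + 3 \cdot 2} = \frac{4}{-8 + 6} = \frac{4}{-2} = 4 \left(- \frac{1}{2}\right) = -2$)
$R{\left(Y \right)} = - \frac{2}{Y}$
$28 \cdot 28 \left(-22\right) - R{\left(\left(8 - 4\right)^{2} \right)} = 28 \cdot 28 \left(-22\right) - - \frac{2}{\left(8 - 4\right)^{2}} = 784 \left(-22\right) - - \frac{2}{4^{2}} = -17248 - - \frac{2}{16} = -17248 - \left(-2\right) \frac{1}{16} = -17248 - - \frac{1}{8} = -17248 + \frac{1}{8} = - \frac{137983}{8}$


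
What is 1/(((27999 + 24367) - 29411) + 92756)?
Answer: 1/115711 ≈ 8.6422e-6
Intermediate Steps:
1/(((27999 + 24367) - 29411) + 92756) = 1/((52366 - 29411) + 92756) = 1/(22955 + 92756) = 1/115711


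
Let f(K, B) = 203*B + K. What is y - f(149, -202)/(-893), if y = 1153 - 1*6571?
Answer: -4879131/893 ≈ -5463.8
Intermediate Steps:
f(K, B) = K + 203*B
y = -5418 (y = 1153 - 6571 = -5418)
y - f(149, -202)/(-893) = -5418 - (149 + 203*(-202))/(-893) = -5418 - (149 - 41006)*(-1)/893 = -5418 - (-40857)*(-1)/893 = -5418 - 1*40857/893 = -5418 - 40857/893 = -4879131/893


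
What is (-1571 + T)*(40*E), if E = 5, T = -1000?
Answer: -514200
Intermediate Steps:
(-1571 + T)*(40*E) = (-1571 - 1000)*(40*5) = -2571*200 = -514200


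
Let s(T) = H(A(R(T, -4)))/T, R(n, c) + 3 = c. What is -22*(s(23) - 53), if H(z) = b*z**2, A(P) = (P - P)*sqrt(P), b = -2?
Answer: 1166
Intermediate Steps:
R(n, c) = -3 + c
A(P) = 0 (A(P) = 0*sqrt(P) = 0)
H(z) = -2*z**2
s(T) = 0 (s(T) = (-2*0**2)/T = (-2*0)/T = 0/T = 0)
-22*(s(23) - 53) = -22*(0 - 53) = -22*(-53) = 1166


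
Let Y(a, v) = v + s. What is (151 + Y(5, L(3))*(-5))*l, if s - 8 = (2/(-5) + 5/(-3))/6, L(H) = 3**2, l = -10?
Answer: -6095/9 ≈ -677.22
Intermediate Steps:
L(H) = 9
s = 689/90 (s = 8 + (2/(-5) + 5/(-3))/6 = 8 + (2*(-1/5) + 5*(-1/3))*(1/6) = 8 + (-2/5 - 5/3)*(1/6) = 8 - 31/15*1/6 = 8 - 31/90 = 689/90 ≈ 7.6556)
Y(a, v) = 689/90 + v (Y(a, v) = v + 689/90 = 689/90 + v)
(151 + Y(5, L(3))*(-5))*l = (151 + (689/90 + 9)*(-5))*(-10) = (151 + (1499/90)*(-5))*(-10) = (151 - 1499/18)*(-10) = (1219/18)*(-10) = -6095/9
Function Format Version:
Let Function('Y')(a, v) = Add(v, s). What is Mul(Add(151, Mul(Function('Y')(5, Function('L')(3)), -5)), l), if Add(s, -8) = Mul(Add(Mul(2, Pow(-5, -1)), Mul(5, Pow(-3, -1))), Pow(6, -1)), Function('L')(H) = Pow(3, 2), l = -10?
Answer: Rational(-6095, 9) ≈ -677.22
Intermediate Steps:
Function('L')(H) = 9
s = Rational(689, 90) (s = Add(8, Mul(Add(Mul(2, Pow(-5, -1)), Mul(5, Pow(-3, -1))), Pow(6, -1))) = Add(8, Mul(Add(Mul(2, Rational(-1, 5)), Mul(5, Rational(-1, 3))), Rational(1, 6))) = Add(8, Mul(Add(Rational(-2, 5), Rational(-5, 3)), Rational(1, 6))) = Add(8, Mul(Rational(-31, 15), Rational(1, 6))) = Add(8, Rational(-31, 90)) = Rational(689, 90) ≈ 7.6556)
Function('Y')(a, v) = Add(Rational(689, 90), v) (Function('Y')(a, v) = Add(v, Rational(689, 90)) = Add(Rational(689, 90), v))
Mul(Add(151, Mul(Function('Y')(5, Function('L')(3)), -5)), l) = Mul(Add(151, Mul(Add(Rational(689, 90), 9), -5)), -10) = Mul(Add(151, Mul(Rational(1499, 90), -5)), -10) = Mul(Add(151, Rational(-1499, 18)), -10) = Mul(Rational(1219, 18), -10) = Rational(-6095, 9)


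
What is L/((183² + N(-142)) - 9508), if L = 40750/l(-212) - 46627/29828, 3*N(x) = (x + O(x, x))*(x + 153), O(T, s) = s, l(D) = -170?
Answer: -367025277/34896463244 ≈ -0.010518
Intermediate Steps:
N(x) = 2*x*(153 + x)/3 (N(x) = ((x + x)*(x + 153))/3 = ((2*x)*(153 + x))/3 = (2*x*(153 + x))/3 = 2*x*(153 + x)/3)
L = -122341759/507076 (L = 40750/(-170) - 46627/29828 = 40750*(-1/170) - 46627*1/29828 = -4075/17 - 46627/29828 = -122341759/507076 ≈ -241.27)
L/((183² + N(-142)) - 9508) = -122341759/(507076*((183² + (⅔)*(-142)*(153 - 142)) - 9508)) = -122341759/(507076*((33489 + (⅔)*(-142)*11) - 9508)) = -122341759/(507076*((33489 - 3124/3) - 9508)) = -122341759/(507076*(97343/3 - 9508)) = -122341759/(507076*68819/3) = -122341759/507076*3/68819 = -367025277/34896463244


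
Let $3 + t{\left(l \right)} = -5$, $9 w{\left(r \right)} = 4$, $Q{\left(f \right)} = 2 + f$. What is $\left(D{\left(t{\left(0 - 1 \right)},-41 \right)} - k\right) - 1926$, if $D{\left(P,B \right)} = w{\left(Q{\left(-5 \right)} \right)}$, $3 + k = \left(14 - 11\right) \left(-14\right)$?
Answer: $- \frac{16925}{9} \approx -1880.6$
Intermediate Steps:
$w{\left(r \right)} = \frac{4}{9}$ ($w{\left(r \right)} = \frac{1}{9} \cdot 4 = \frac{4}{9}$)
$t{\left(l \right)} = -8$ ($t{\left(l \right)} = -3 - 5 = -8$)
$k = -45$ ($k = -3 + \left(14 - 11\right) \left(-14\right) = -3 + 3 \left(-14\right) = -3 - 42 = -45$)
$D{\left(P,B \right)} = \frac{4}{9}$
$\left(D{\left(t{\left(0 - 1 \right)},-41 \right)} - k\right) - 1926 = \left(\frac{4}{9} - -45\right) - 1926 = \left(\frac{4}{9} + 45\right) - 1926 = \frac{409}{9} - 1926 = - \frac{16925}{9}$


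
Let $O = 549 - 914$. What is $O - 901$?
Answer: $-1266$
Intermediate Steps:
$O = -365$
$O - 901 = -365 - 901 = -1266$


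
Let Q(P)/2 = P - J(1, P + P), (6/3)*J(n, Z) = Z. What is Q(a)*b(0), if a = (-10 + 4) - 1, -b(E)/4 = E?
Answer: 0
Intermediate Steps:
J(n, Z) = Z/2
b(E) = -4*E
a = -7 (a = -6 - 1 = -7)
Q(P) = 0 (Q(P) = 2*(P - (P + P)/2) = 2*(P - 2*P/2) = 2*(P - P) = 2*0 = 0)
Q(a)*b(0) = 0*(-4*0) = 0*0 = 0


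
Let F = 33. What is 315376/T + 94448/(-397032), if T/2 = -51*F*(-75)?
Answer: 2111895134/2088140175 ≈ 1.0114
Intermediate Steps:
T = 252450 (T = 2*(-51*33*(-75)) = 2*(-1683*(-75)) = 2*126225 = 252450)
315376/T + 94448/(-397032) = 315376/252450 + 94448/(-397032) = 315376*(1/252450) + 94448*(-1/397032) = 157688/126225 - 11806/49629 = 2111895134/2088140175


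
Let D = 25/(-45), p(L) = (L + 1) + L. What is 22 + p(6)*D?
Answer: 133/9 ≈ 14.778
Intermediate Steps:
p(L) = 1 + 2*L (p(L) = (1 + L) + L = 1 + 2*L)
D = -5/9 (D = 25*(-1/45) = -5/9 ≈ -0.55556)
22 + p(6)*D = 22 + (1 + 2*6)*(-5/9) = 22 + (1 + 12)*(-5/9) = 22 + 13*(-5/9) = 22 - 65/9 = 133/9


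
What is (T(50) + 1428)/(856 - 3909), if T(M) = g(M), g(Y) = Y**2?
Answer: -3928/3053 ≈ -1.2866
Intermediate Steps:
T(M) = M**2
(T(50) + 1428)/(856 - 3909) = (50**2 + 1428)/(856 - 3909) = (2500 + 1428)/(-3053) = 3928*(-1/3053) = -3928/3053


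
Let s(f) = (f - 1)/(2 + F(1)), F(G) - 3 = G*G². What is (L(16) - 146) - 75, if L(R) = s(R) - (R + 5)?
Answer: -479/2 ≈ -239.50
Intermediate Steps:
F(G) = 3 + G³ (F(G) = 3 + G*G² = 3 + G³)
s(f) = -⅙ + f/6 (s(f) = (f - 1)/(2 + (3 + 1³)) = (-1 + f)/(2 + (3 + 1)) = (-1 + f)/(2 + 4) = (-1 + f)/6 = (-1 + f)*(⅙) = -⅙ + f/6)
L(R) = -31/6 - 5*R/6 (L(R) = (-⅙ + R/6) - (R + 5) = (-⅙ + R/6) - (5 + R) = (-⅙ + R/6) + (-5 - R) = -31/6 - 5*R/6)
(L(16) - 146) - 75 = ((-31/6 - ⅚*16) - 146) - 75 = ((-31/6 - 40/3) - 146) - 75 = (-37/2 - 146) - 75 = -329/2 - 75 = -479/2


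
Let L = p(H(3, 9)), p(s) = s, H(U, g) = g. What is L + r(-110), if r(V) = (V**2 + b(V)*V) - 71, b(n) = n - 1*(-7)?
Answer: 23368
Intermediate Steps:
b(n) = 7 + n (b(n) = n + 7 = 7 + n)
L = 9
r(V) = -71 + V**2 + V*(7 + V) (r(V) = (V**2 + (7 + V)*V) - 71 = (V**2 + V*(7 + V)) - 71 = -71 + V**2 + V*(7 + V))
L + r(-110) = 9 + (-71 + (-110)**2 - 110*(7 - 110)) = 9 + (-71 + 12100 - 110*(-103)) = 9 + (-71 + 12100 + 11330) = 9 + 23359 = 23368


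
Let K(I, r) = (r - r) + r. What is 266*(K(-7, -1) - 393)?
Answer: -104804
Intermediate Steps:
K(I, r) = r (K(I, r) = 0 + r = r)
266*(K(-7, -1) - 393) = 266*(-1 - 393) = 266*(-394) = -104804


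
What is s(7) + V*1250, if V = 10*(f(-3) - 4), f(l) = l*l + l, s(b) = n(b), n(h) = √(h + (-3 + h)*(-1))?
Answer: 25000 + √3 ≈ 25002.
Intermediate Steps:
n(h) = √3 (n(h) = √(h + (3 - h)) = √3)
s(b) = √3
f(l) = l + l² (f(l) = l² + l = l + l²)
V = 20 (V = 10*(-3*(1 - 3) - 4) = 10*(-3*(-2) - 4) = 10*(6 - 4) = 10*2 = 20)
s(7) + V*1250 = √3 + 20*1250 = √3 + 25000 = 25000 + √3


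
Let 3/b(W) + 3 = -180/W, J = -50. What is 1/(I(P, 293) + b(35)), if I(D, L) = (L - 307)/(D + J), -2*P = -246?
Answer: -1387/777 ≈ -1.7851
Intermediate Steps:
P = 123 (P = -1/2*(-246) = 123)
b(W) = 3/(-3 - 180/W)
I(D, L) = (-307 + L)/(-50 + D) (I(D, L) = (L - 307)/(D - 50) = (-307 + L)/(-50 + D))
1/(I(P, 293) + b(35)) = 1/((-307 + 293)/(-50 + 123) - 1*35/(60 + 35)) = 1/(-14/73 - 1*35/95) = 1/((1/73)*(-14) - 1*35*1/95) = 1/(-14/73 - 7/19) = 1/(-777/1387) = -1387/777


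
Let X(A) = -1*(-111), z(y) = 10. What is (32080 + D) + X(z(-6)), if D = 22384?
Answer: 54575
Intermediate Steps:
X(A) = 111
(32080 + D) + X(z(-6)) = (32080 + 22384) + 111 = 54464 + 111 = 54575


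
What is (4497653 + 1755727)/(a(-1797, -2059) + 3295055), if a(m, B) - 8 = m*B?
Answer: 446670/499649 ≈ 0.89397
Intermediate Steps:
a(m, B) = 8 + B*m (a(m, B) = 8 + m*B = 8 + B*m)
(4497653 + 1755727)/(a(-1797, -2059) + 3295055) = (4497653 + 1755727)/((8 - 2059*(-1797)) + 3295055) = 6253380/((8 + 3700023) + 3295055) = 6253380/(3700031 + 3295055) = 6253380/6995086 = 6253380*(1/6995086) = 446670/499649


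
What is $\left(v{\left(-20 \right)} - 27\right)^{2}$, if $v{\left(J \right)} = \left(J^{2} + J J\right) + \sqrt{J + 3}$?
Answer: $\left(773 + i \sqrt{17}\right)^{2} \approx 5.9751 \cdot 10^{5} + 6374.0 i$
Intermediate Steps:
$v{\left(J \right)} = \sqrt{3 + J} + 2 J^{2}$ ($v{\left(J \right)} = \left(J^{2} + J^{2}\right) + \sqrt{3 + J} = 2 J^{2} + \sqrt{3 + J} = \sqrt{3 + J} + 2 J^{2}$)
$\left(v{\left(-20 \right)} - 27\right)^{2} = \left(\left(\sqrt{3 - 20} + 2 \left(-20\right)^{2}\right) - 27\right)^{2} = \left(\left(\sqrt{-17} + 2 \cdot 400\right) - 27\right)^{2} = \left(\left(i \sqrt{17} + 800\right) - 27\right)^{2} = \left(\left(800 + i \sqrt{17}\right) - 27\right)^{2} = \left(773 + i \sqrt{17}\right)^{2}$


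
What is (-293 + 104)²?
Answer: 35721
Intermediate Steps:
(-293 + 104)² = (-189)² = 35721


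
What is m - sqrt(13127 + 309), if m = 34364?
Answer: 34364 - 2*sqrt(3359) ≈ 34248.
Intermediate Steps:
m - sqrt(13127 + 309) = 34364 - sqrt(13127 + 309) = 34364 - sqrt(13436) = 34364 - 2*sqrt(3359)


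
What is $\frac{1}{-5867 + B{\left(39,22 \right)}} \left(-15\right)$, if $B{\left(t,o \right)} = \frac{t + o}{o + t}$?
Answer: $\frac{15}{5866} \approx 0.0025571$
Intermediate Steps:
$B{\left(t,o \right)} = 1$ ($B{\left(t,o \right)} = \frac{o + t}{o + t} = 1$)
$\frac{1}{-5867 + B{\left(39,22 \right)}} \left(-15\right) = \frac{1}{-5867 + 1} \left(-15\right) = \frac{1}{-5866} \left(-15\right) = \left(- \frac{1}{5866}\right) \left(-15\right) = \frac{15}{5866}$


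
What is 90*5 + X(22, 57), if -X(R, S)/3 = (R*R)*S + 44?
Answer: -82446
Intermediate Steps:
X(R, S) = -132 - 3*S*R**2 (X(R, S) = -3*((R*R)*S + 44) = -3*(R**2*S + 44) = -3*(S*R**2 + 44) = -3*(44 + S*R**2) = -132 - 3*S*R**2)
90*5 + X(22, 57) = 90*5 + (-132 - 3*57*22**2) = 450 + (-132 - 3*57*484) = 450 + (-132 - 82764) = 450 - 82896 = -82446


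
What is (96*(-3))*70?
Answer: -20160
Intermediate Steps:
(96*(-3))*70 = -288*70 = -20160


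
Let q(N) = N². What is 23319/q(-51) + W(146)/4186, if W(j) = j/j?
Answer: 10846215/1209754 ≈ 8.9656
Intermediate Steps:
W(j) = 1
23319/q(-51) + W(146)/4186 = 23319/((-51)²) + 1/4186 = 23319/2601 + 1*(1/4186) = 23319*(1/2601) + 1/4186 = 2591/289 + 1/4186 = 10846215/1209754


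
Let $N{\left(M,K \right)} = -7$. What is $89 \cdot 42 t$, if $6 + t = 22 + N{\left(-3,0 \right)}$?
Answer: $33642$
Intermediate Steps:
$t = 9$ ($t = -6 + \left(22 - 7\right) = -6 + 15 = 9$)
$89 \cdot 42 t = 89 \cdot 42 \cdot 9 = 3738 \cdot 9 = 33642$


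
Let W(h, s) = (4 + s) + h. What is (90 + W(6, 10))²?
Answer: 12100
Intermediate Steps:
W(h, s) = 4 + h + s
(90 + W(6, 10))² = (90 + (4 + 6 + 10))² = (90 + 20)² = 110² = 12100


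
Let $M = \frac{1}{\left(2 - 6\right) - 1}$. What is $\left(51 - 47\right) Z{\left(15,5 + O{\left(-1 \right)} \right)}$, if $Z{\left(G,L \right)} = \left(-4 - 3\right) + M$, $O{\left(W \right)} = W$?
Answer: $- \frac{144}{5} \approx -28.8$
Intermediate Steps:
$M = - \frac{1}{5}$ ($M = \frac{1}{\left(2 - 6\right) - 1} = \frac{1}{-4 - 1} = \frac{1}{-5} = - \frac{1}{5} \approx -0.2$)
$Z{\left(G,L \right)} = - \frac{36}{5}$ ($Z{\left(G,L \right)} = \left(-4 - 3\right) - \frac{1}{5} = -7 - \frac{1}{5} = - \frac{36}{5}$)
$\left(51 - 47\right) Z{\left(15,5 + O{\left(-1 \right)} \right)} = \left(51 - 47\right) \left(- \frac{36}{5}\right) = 4 \left(- \frac{36}{5}\right) = - \frac{144}{5}$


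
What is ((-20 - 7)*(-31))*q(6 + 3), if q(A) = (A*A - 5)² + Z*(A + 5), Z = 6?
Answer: 4904820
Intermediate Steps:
q(A) = 30 + (-5 + A²)² + 6*A (q(A) = (A*A - 5)² + 6*(A + 5) = (A² - 5)² + 6*(5 + A) = (-5 + A²)² + (30 + 6*A) = 30 + (-5 + A²)² + 6*A)
((-20 - 7)*(-31))*q(6 + 3) = ((-20 - 7)*(-31))*(30 + (-5 + (6 + 3)²)² + 6*(6 + 3)) = (-27*(-31))*(30 + (-5 + 9²)² + 6*9) = 837*(30 + (-5 + 81)² + 54) = 837*(30 + 76² + 54) = 837*(30 + 5776 + 54) = 837*5860 = 4904820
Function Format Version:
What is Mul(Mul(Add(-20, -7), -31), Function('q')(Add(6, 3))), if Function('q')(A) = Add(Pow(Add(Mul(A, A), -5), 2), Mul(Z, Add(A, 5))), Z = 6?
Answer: 4904820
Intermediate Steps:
Function('q')(A) = Add(30, Pow(Add(-5, Pow(A, 2)), 2), Mul(6, A)) (Function('q')(A) = Add(Pow(Add(Mul(A, A), -5), 2), Mul(6, Add(A, 5))) = Add(Pow(Add(Pow(A, 2), -5), 2), Mul(6, Add(5, A))) = Add(Pow(Add(-5, Pow(A, 2)), 2), Add(30, Mul(6, A))) = Add(30, Pow(Add(-5, Pow(A, 2)), 2), Mul(6, A)))
Mul(Mul(Add(-20, -7), -31), Function('q')(Add(6, 3))) = Mul(Mul(Add(-20, -7), -31), Add(30, Pow(Add(-5, Pow(Add(6, 3), 2)), 2), Mul(6, Add(6, 3)))) = Mul(Mul(-27, -31), Add(30, Pow(Add(-5, Pow(9, 2)), 2), Mul(6, 9))) = Mul(837, Add(30, Pow(Add(-5, 81), 2), 54)) = Mul(837, Add(30, Pow(76, 2), 54)) = Mul(837, Add(30, 5776, 54)) = Mul(837, 5860) = 4904820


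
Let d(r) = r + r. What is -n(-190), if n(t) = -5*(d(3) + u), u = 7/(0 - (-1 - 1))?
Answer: 95/2 ≈ 47.500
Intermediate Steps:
d(r) = 2*r
u = 7/2 (u = 7/(0 - 1*(-2)) = 7/(0 + 2) = 7/2 ≈ 3.5000)
n(t) = -95/2 (n(t) = -5*(2*3 + 7/2) = -5*(6 + 7/2) = -5*19/2 = -95/2)
-n(-190) = -1*(-95/2) = 95/2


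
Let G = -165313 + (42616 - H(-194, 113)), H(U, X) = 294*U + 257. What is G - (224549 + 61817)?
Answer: -352284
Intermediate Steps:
H(U, X) = 257 + 294*U
G = -65918 (G = -165313 + (42616 - (257 + 294*(-194))) = -165313 + (42616 - (257 - 57036)) = -165313 + (42616 - 1*(-56779)) = -165313 + (42616 + 56779) = -165313 + 99395 = -65918)
G - (224549 + 61817) = -65918 - (224549 + 61817) = -65918 - 1*286366 = -65918 - 286366 = -352284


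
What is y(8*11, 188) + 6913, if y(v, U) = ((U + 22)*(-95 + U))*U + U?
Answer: 3678741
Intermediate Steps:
y(v, U) = U + U*(-95 + U)*(22 + U) (y(v, U) = ((22 + U)*(-95 + U))*U + U = ((-95 + U)*(22 + U))*U + U = U*(-95 + U)*(22 + U) + U = U + U*(-95 + U)*(22 + U))
y(8*11, 188) + 6913 = 188*(-2089 + 188² - 73*188) + 6913 = 188*(-2089 + 35344 - 13724) + 6913 = 188*19531 + 6913 = 3671828 + 6913 = 3678741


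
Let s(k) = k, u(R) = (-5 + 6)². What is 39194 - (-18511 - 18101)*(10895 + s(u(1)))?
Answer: 398963546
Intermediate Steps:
u(R) = 1 (u(R) = 1² = 1)
39194 - (-18511 - 18101)*(10895 + s(u(1))) = 39194 - (-18511 - 18101)*(10895 + 1) = 39194 - (-36612)*10896 = 39194 - 1*(-398924352) = 39194 + 398924352 = 398963546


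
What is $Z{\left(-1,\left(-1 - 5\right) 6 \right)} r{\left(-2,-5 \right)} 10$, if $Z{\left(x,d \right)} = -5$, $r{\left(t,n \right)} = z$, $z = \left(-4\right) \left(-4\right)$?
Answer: $-800$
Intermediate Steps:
$z = 16$
$r{\left(t,n \right)} = 16$
$Z{\left(-1,\left(-1 - 5\right) 6 \right)} r{\left(-2,-5 \right)} 10 = \left(-5\right) 16 \cdot 10 = \left(-80\right) 10 = -800$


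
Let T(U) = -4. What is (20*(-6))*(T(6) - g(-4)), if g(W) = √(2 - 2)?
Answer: 480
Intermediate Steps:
g(W) = 0 (g(W) = √0 = 0)
(20*(-6))*(T(6) - g(-4)) = (20*(-6))*(-4 - 1*0) = -120*(-4 + 0) = -120*(-4) = 480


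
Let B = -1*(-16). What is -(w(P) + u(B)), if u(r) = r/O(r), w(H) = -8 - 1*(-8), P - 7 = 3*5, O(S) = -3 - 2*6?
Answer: 16/15 ≈ 1.0667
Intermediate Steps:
O(S) = -15 (O(S) = -3 - 12 = -15)
P = 22 (P = 7 + 3*5 = 7 + 15 = 22)
B = 16
w(H) = 0 (w(H) = -8 + 8 = 0)
u(r) = -r/15 (u(r) = r/(-15) = r*(-1/15) = -r/15)
-(w(P) + u(B)) = -(0 - 1/15*16) = -(0 - 16/15) = -1*(-16/15) = 16/15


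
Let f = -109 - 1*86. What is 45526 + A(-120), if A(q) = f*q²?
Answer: -2762474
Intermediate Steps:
f = -195 (f = -109 - 86 = -195)
A(q) = -195*q²
45526 + A(-120) = 45526 - 195*(-120)² = 45526 - 195*14400 = 45526 - 2808000 = -2762474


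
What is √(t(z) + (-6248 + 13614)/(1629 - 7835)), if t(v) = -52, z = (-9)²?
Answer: I*√608937/107 ≈ 7.2929*I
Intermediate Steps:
z = 81
√(t(z) + (-6248 + 13614)/(1629 - 7835)) = √(-52 + (-6248 + 13614)/(1629 - 7835)) = √(-52 + 7366/(-6206)) = √(-52 + 7366*(-1/6206)) = √(-52 - 127/107) = √(-5691/107) = I*√608937/107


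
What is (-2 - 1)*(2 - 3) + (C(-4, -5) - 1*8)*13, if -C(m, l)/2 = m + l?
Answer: 133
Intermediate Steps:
C(m, l) = -2*l - 2*m (C(m, l) = -2*(m + l) = -2*(l + m) = -2*l - 2*m)
(-2 - 1)*(2 - 3) + (C(-4, -5) - 1*8)*13 = (-2 - 1)*(2 - 3) + ((-2*(-5) - 2*(-4)) - 1*8)*13 = -3*(-1) + ((10 + 8) - 8)*13 = 3 + (18 - 8)*13 = 3 + 10*13 = 3 + 130 = 133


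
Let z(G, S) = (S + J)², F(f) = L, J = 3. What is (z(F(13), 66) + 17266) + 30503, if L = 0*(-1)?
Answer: 52530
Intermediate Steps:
L = 0
F(f) = 0
z(G, S) = (3 + S)² (z(G, S) = (S + 3)² = (3 + S)²)
(z(F(13), 66) + 17266) + 30503 = ((3 + 66)² + 17266) + 30503 = (69² + 17266) + 30503 = (4761 + 17266) + 30503 = 22027 + 30503 = 52530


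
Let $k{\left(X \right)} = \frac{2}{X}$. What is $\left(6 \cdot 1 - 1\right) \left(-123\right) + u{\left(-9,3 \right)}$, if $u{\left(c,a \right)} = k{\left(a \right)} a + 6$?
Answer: $-607$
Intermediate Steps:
$u{\left(c,a \right)} = 8$ ($u{\left(c,a \right)} = \frac{2}{a} a + 6 = 2 + 6 = 8$)
$\left(6 \cdot 1 - 1\right) \left(-123\right) + u{\left(-9,3 \right)} = \left(6 \cdot 1 - 1\right) \left(-123\right) + 8 = \left(6 - 1\right) \left(-123\right) + 8 = 5 \left(-123\right) + 8 = -615 + 8 = -607$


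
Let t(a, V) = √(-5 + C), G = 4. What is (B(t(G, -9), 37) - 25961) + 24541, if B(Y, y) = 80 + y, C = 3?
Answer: -1303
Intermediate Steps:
t(a, V) = I*√2 (t(a, V) = √(-5 + 3) = √(-2) = I*√2)
(B(t(G, -9), 37) - 25961) + 24541 = ((80 + 37) - 25961) + 24541 = (117 - 25961) + 24541 = -25844 + 24541 = -1303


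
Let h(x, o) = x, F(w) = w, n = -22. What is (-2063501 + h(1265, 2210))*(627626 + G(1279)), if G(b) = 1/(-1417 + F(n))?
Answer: -1862516306705868/1439 ≈ -1.2943e+12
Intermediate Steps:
G(b) = -1/1439 (G(b) = 1/(-1417 - 22) = 1/(-1439) = -1/1439)
(-2063501 + h(1265, 2210))*(627626 + G(1279)) = (-2063501 + 1265)*(627626 - 1/1439) = -2062236*903153813/1439 = -1862516306705868/1439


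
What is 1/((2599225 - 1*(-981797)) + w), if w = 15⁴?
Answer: 1/3631647 ≈ 2.7536e-7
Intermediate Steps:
w = 50625
1/((2599225 - 1*(-981797)) + w) = 1/((2599225 - 1*(-981797)) + 50625) = 1/((2599225 + 981797) + 50625) = 1/(3581022 + 50625) = 1/3631647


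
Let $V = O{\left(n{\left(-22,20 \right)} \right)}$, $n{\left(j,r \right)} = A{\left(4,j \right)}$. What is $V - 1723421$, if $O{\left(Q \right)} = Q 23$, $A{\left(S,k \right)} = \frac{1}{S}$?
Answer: $- \frac{6893661}{4} \approx -1.7234 \cdot 10^{6}$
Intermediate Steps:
$n{\left(j,r \right)} = \frac{1}{4}$
$O{\left(Q \right)} = 23 Q$
$V = \frac{23}{4}$ ($V = 23 \cdot \frac{1}{4} = \frac{23}{4} \approx 5.75$)
$V - 1723421 = \frac{23}{4} - 1723421 = - \frac{6893661}{4}$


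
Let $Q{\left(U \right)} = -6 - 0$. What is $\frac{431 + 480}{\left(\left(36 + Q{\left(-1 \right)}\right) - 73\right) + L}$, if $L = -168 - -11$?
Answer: $- \frac{911}{200} \approx -4.555$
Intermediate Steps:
$Q{\left(U \right)} = -6$ ($Q{\left(U \right)} = -6 + 0 = -6$)
$L = -157$ ($L = -168 + 11 = -157$)
$\frac{431 + 480}{\left(\left(36 + Q{\left(-1 \right)}\right) - 73\right) + L} = \frac{431 + 480}{\left(\left(36 - 6\right) - 73\right) - 157} = \frac{911}{\left(30 - 73\right) - 157} = \frac{911}{-43 - 157} = \frac{911}{-200} = 911 \left(- \frac{1}{200}\right) = - \frac{911}{200}$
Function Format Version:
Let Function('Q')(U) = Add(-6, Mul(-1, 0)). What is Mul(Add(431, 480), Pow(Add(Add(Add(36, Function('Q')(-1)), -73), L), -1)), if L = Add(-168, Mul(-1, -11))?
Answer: Rational(-911, 200) ≈ -4.5550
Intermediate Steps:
Function('Q')(U) = -6 (Function('Q')(U) = Add(-6, 0) = -6)
L = -157 (L = Add(-168, 11) = -157)
Mul(Add(431, 480), Pow(Add(Add(Add(36, Function('Q')(-1)), -73), L), -1)) = Mul(Add(431, 480), Pow(Add(Add(Add(36, -6), -73), -157), -1)) = Mul(911, Pow(Add(Add(30, -73), -157), -1)) = Mul(911, Pow(Add(-43, -157), -1)) = Mul(911, Pow(-200, -1)) = Mul(911, Rational(-1, 200)) = Rational(-911, 200)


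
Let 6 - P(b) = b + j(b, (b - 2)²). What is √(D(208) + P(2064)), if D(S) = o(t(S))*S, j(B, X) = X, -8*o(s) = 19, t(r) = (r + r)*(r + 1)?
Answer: 2*I*√1063599 ≈ 2062.6*I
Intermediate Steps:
t(r) = 2*r*(1 + r) (t(r) = (2*r)*(1 + r) = 2*r*(1 + r))
o(s) = -19/8 (o(s) = -⅛*19 = -19/8)
P(b) = 6 - b - (-2 + b)² (P(b) = 6 - (b + (b - 2)²) = 6 - (b + (-2 + b)²) = 6 + (-b - (-2 + b)²) = 6 - b - (-2 + b)²)
D(S) = -19*S/8
√(D(208) + P(2064)) = √(-19/8*208 + (6 - 1*2064 - (-2 + 2064)²)) = √(-494 + (6 - 2064 - 1*2062²)) = √(-494 + (6 - 2064 - 1*4251844)) = √(-494 + (6 - 2064 - 4251844)) = √(-494 - 4253902) = √(-4254396) = 2*I*√1063599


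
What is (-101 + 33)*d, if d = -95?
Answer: 6460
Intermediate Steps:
(-101 + 33)*d = (-101 + 33)*(-95) = -68*(-95) = 6460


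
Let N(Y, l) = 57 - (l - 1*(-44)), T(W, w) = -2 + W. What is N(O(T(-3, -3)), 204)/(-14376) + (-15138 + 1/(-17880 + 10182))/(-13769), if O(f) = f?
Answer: 40369369351/36280150536 ≈ 1.1127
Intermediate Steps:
N(Y, l) = 13 - l (N(Y, l) = 57 - (l + 44) = 57 - (44 + l) = 57 + (-44 - l) = 13 - l)
N(O(T(-3, -3)), 204)/(-14376) + (-15138 + 1/(-17880 + 10182))/(-13769) = (13 - 1*204)/(-14376) + (-15138 + 1/(-17880 + 10182))/(-13769) = (13 - 204)*(-1/14376) + (-15138 + 1/(-7698))*(-1/13769) = -191*(-1/14376) + (-15138 - 1/7698)*(-1/13769) = 191/14376 - 116532325/7698*(-1/13769) = 191/14376 + 16647475/15141966 = 40369369351/36280150536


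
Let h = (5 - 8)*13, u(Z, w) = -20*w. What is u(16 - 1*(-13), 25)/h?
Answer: 500/39 ≈ 12.821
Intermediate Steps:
h = -39 (h = -3*13 = -39)
u(16 - 1*(-13), 25)/h = -20*25/(-39) = -500*(-1/39) = 500/39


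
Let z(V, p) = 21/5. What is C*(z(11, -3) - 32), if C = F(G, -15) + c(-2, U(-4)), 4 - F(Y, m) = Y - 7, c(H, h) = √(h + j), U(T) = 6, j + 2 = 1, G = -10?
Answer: -2919/5 - 139*√5/5 ≈ -645.96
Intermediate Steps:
j = -1 (j = -2 + 1 = -1)
c(H, h) = √(-1 + h) (c(H, h) = √(h - 1) = √(-1 + h))
F(Y, m) = 11 - Y (F(Y, m) = 4 - (Y - 7) = 4 - (-7 + Y) = 4 + (7 - Y) = 11 - Y)
z(V, p) = 21/5 (z(V, p) = 21*(⅕) = 21/5)
C = 21 + √5 (C = (11 - 1*(-10)) + √(-1 + 6) = (11 + 10) + √5 = 21 + √5 ≈ 23.236)
C*(z(11, -3) - 32) = (21 + √5)*(21/5 - 32) = (21 + √5)*(-139/5) = -2919/5 - 139*√5/5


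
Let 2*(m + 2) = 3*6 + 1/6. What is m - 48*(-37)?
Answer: 21397/12 ≈ 1783.1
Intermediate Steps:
m = 85/12 (m = -2 + (3*6 + 1/6)/2 = -2 + (18 + ⅙)/2 = -2 + (½)*(109/6) = -2 + 109/12 = 85/12 ≈ 7.0833)
m - 48*(-37) = 85/12 - 48*(-37) = 85/12 + 1776 = 21397/12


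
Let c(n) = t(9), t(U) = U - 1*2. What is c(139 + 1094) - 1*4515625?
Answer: -4515618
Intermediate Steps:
t(U) = -2 + U (t(U) = U - 2 = -2 + U)
c(n) = 7 (c(n) = -2 + 9 = 7)
c(139 + 1094) - 1*4515625 = 7 - 1*4515625 = 7 - 4515625 = -4515618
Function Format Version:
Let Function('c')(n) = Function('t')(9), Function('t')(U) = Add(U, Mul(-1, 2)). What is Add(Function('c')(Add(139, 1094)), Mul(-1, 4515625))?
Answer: -4515618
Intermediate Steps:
Function('t')(U) = Add(-2, U) (Function('t')(U) = Add(U, -2) = Add(-2, U))
Function('c')(n) = 7 (Function('c')(n) = Add(-2, 9) = 7)
Add(Function('c')(Add(139, 1094)), Mul(-1, 4515625)) = Add(7, Mul(-1, 4515625)) = Add(7, -4515625) = -4515618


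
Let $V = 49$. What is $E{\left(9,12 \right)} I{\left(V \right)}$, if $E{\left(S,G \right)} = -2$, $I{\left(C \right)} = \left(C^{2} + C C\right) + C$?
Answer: $-9702$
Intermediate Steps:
$I{\left(C \right)} = C + 2 C^{2}$ ($I{\left(C \right)} = \left(C^{2} + C^{2}\right) + C = 2 C^{2} + C = C + 2 C^{2}$)
$E{\left(9,12 \right)} I{\left(V \right)} = - 2 \cdot 49 \left(1 + 2 \cdot 49\right) = - 2 \cdot 49 \left(1 + 98\right) = - 2 \cdot 49 \cdot 99 = \left(-2\right) 4851 = -9702$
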